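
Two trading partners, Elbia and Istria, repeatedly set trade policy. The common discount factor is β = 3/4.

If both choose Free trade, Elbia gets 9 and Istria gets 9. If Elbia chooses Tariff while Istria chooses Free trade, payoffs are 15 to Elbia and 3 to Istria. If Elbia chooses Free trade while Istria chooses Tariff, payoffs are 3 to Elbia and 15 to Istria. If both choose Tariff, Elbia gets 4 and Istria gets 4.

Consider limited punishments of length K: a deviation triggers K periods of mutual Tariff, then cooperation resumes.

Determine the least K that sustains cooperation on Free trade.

No profitable deviation requires (9−4)(β+…+β^K) ≥ 15−9, i.e. β+…+β^K ≥ 6/5 ≈ 1.2000.
With β = 3/4, the partial sums are K=1: 0.7500, K=2: 1.3125.
K = 2 is the first length at which the sum reaches 1.2000.

2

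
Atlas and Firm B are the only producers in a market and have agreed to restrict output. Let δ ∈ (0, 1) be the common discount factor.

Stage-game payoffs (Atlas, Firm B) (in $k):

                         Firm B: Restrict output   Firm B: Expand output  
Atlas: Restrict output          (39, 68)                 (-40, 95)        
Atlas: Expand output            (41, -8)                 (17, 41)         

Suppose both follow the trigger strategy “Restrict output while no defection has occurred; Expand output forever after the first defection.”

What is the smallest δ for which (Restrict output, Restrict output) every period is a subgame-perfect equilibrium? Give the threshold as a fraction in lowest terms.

Atlas's threshold: (41−39)/(41−17) = 1/12.
Firm B's threshold: (95−68)/(95−41) = 1/2.
1/12 < 1/2, so Firm B binds and δ* = 1/2.

1/2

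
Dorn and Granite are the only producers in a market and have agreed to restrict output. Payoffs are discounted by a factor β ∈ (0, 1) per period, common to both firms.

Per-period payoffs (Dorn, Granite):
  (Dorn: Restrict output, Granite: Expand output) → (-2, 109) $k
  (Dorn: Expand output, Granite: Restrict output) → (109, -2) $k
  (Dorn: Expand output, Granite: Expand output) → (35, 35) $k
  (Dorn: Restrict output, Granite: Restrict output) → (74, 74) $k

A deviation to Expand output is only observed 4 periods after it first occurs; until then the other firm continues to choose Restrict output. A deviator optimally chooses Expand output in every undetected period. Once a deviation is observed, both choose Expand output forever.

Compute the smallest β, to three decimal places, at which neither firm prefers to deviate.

0.829

A deviator earns 109 for 4 periods, then 35 forever; cooperating earns 74 forever. Multiplying the IC by (1−β):
74 ≥ 109(1−β^4) + 35β^4, so 74·β^4 ≥ 35 and β^4 ≥ 35/74.
β ≥ (35/74)^(1/4) ≈ 0.829.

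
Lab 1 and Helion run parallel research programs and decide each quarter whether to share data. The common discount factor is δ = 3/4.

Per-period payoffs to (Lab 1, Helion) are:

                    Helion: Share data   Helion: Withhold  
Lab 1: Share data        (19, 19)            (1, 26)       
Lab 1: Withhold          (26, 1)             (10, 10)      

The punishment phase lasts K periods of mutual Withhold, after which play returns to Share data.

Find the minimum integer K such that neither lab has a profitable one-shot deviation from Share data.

Need Σ_{k=1}^{K} δ^k ≥ (26−19)/(19−10) = 0.7778 at δ = 3/4.
At K = 1 the sum is 0.7500 < 0.7778; at K = 2 it is 1.3125 ≥ 0.7778.
So the minimum punishment length is K = 2.

2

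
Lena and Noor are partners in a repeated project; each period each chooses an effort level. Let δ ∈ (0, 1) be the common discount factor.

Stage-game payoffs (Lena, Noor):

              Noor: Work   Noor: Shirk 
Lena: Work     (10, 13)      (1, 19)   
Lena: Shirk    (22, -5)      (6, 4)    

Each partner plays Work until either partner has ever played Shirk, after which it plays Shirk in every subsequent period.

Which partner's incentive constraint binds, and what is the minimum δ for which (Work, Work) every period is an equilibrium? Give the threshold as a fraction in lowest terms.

Lena's threshold: (22−10)/(22−6) = 3/4.
Noor's threshold: (19−13)/(19−4) = 2/5.
3/4 > 2/5, so Lena binds and δ* = 3/4.

Lena; δ ≥ 3/4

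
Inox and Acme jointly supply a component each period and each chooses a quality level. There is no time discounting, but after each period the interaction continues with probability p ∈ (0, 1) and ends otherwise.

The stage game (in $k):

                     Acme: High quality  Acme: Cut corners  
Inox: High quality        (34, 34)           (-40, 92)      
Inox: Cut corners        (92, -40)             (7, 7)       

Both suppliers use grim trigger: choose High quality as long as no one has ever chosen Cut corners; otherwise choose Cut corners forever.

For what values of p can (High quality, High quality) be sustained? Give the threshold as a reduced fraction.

58/85

Expected cooperation value is 34 + p·34 + p²·34 + … = 34/(1−p); deviation gives 92 + p·7/(1−p).
34 ≥ 92(1−p) + 7p ⇒ 85p ≥ 58 ⇒ p ≥ 58/85.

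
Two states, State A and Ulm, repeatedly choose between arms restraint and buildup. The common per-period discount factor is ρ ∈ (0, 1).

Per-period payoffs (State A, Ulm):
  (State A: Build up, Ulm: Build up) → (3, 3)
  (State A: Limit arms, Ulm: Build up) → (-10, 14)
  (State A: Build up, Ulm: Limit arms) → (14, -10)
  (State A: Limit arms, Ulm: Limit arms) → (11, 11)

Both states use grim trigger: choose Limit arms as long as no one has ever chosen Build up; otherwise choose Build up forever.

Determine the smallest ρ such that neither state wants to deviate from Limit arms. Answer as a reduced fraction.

Under grim trigger the critical discount factor is (T−C)/(T−P) with T = 14, C = 11, P = 3.
ρ* = (14−11)/(14−3) = 3/11.

3/11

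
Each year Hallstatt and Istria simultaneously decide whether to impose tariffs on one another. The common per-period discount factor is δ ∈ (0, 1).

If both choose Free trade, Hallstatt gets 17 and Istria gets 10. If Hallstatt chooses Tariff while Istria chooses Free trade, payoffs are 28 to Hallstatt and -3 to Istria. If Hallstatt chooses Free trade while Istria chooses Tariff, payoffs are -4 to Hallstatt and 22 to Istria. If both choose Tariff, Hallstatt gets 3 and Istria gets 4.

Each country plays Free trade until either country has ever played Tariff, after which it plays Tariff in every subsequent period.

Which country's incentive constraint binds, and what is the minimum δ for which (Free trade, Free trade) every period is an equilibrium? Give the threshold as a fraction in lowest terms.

Hallstatt: cooperation gives 17 each period; deviation gives 28 once then 3 forever.
  17/(1−δ) ≥ 28 + 3δ/(1−δ) ⇒ δ ≥ 11/25.
Istria: cooperation gives 10 each period; deviation gives 22 once then 4 forever.
  δ ≥ 12/18 = 2/3.
Both must hold, so the binding constraint is Istria's: δ ≥ 2/3.

Istria; δ ≥ 2/3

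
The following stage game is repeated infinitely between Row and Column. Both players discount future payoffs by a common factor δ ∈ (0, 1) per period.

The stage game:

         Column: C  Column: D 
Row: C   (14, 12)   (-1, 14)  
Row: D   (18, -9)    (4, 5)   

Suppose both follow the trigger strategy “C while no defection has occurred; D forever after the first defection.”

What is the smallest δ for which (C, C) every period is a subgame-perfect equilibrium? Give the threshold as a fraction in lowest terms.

2/7

Row: cooperation gives 14 each period; deviation gives 18 once then 4 forever.
  14/(1−δ) ≥ 18 + 4δ/(1−δ) ⇒ δ ≥ 4/14 = 2/7.
Column: cooperation gives 12 each period; deviation gives 14 once then 5 forever.
  δ ≥ 2/9.
Both must hold, so the binding constraint is Row's: δ ≥ 2/7.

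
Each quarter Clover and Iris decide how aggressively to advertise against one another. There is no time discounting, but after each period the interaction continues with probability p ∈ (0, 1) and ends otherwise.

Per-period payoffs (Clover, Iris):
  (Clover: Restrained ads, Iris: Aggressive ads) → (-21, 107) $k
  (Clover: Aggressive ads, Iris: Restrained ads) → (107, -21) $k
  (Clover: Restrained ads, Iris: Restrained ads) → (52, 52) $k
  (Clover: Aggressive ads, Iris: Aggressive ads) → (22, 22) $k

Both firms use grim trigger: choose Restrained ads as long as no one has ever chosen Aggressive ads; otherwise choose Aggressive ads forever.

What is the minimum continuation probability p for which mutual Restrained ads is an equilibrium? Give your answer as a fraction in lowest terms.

11/17

Expected cooperation value is 52 + p·52 + p²·52 + … = 52/(1−p); deviation gives 107 + p·22/(1−p).
52 ≥ 107(1−p) + 22p ⇒ 85p ≥ 55 ⇒ p ≥ 55/85 = 11/17.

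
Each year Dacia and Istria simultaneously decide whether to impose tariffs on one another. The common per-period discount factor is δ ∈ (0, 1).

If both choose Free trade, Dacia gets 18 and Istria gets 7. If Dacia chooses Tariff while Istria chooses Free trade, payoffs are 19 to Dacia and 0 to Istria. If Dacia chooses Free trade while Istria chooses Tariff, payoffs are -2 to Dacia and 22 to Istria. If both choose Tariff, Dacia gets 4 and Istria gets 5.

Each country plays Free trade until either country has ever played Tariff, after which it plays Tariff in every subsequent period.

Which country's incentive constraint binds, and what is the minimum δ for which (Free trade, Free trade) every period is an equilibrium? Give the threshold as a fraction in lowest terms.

Dacia: cooperation gives 18 each period; deviation gives 19 once then 4 forever.
  18/(1−δ) ≥ 19 + 4δ/(1−δ) ⇒ δ ≥ 1/15.
Istria: cooperation gives 7 each period; deviation gives 22 once then 5 forever.
  δ ≥ 15/17.
Both must hold, so the binding constraint is Istria's: δ ≥ 15/17.

Istria; δ ≥ 15/17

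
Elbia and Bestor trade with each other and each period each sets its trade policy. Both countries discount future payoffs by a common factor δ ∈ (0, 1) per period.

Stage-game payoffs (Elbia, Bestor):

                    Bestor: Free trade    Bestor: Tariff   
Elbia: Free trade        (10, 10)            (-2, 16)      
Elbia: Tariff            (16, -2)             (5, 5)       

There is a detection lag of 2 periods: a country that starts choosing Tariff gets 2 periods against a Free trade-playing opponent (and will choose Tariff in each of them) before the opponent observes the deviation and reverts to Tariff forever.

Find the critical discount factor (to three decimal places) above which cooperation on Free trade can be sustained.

The best deviation is to choose Tariff for all 2 undetected periods, earning 16 each, then 5 forever once detected.
Deviation value: 16(1−δ^2)/(1−δ) + 5δ^2/(1−δ); cooperation value: 10/(1−δ).
IC: 10 ≥ 16(1−δ^2) + 5δ^2 = 16 − 11δ^2.
So δ^2 ≥ 6/11, giving δ ≥ (6/11)^(1/2) ≈ 0.739.

0.739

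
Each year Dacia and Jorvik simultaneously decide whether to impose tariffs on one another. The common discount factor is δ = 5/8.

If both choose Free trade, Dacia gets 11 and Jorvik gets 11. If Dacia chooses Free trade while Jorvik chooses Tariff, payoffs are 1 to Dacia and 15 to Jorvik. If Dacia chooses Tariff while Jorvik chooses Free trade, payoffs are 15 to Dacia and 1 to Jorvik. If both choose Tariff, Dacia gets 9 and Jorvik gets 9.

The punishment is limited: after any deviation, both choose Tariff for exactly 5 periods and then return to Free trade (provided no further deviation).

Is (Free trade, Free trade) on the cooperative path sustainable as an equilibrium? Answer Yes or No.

IC: δ+…+δ^5 ≥ (15−11)/(11−9) = 2.
At δ = 5/8: partial sum = 1.5077 < 2.0000. Cooperation not sustainable.

No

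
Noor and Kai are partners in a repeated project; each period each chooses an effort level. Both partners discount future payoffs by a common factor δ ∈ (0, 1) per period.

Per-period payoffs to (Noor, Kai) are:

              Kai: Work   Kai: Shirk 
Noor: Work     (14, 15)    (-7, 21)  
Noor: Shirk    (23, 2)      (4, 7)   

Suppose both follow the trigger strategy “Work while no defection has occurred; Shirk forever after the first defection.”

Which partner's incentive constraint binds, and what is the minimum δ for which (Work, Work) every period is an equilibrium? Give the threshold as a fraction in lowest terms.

Noor: cooperation gives 14 each period; deviation gives 23 once then 4 forever.
  14/(1−δ) ≥ 23 + 4δ/(1−δ) ⇒ δ ≥ 9/19.
Kai: cooperation gives 15 each period; deviation gives 21 once then 7 forever.
  δ ≥ 6/14 = 3/7.
Both must hold, so the binding constraint is Noor's: δ ≥ 9/19.

Noor; δ ≥ 9/19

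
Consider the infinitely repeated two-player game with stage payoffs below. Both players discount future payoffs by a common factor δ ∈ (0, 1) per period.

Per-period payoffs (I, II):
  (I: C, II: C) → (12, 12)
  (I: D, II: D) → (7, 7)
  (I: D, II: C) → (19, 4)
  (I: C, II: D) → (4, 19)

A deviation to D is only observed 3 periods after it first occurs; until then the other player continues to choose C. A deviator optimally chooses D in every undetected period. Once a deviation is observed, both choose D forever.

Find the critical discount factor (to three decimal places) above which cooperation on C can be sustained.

0.836

The best deviation is to choose D for all 3 undetected periods, earning 19 each, then 7 forever once detected.
Deviation value: 19(1−δ^3)/(1−δ) + 7δ^3/(1−δ); cooperation value: 12/(1−δ).
IC: 12 ≥ 19(1−δ^3) + 7δ^3 = 19 − 12δ^3.
So δ^3 ≥ 7/12, giving δ ≥ (7/12)^(1/3) ≈ 0.836.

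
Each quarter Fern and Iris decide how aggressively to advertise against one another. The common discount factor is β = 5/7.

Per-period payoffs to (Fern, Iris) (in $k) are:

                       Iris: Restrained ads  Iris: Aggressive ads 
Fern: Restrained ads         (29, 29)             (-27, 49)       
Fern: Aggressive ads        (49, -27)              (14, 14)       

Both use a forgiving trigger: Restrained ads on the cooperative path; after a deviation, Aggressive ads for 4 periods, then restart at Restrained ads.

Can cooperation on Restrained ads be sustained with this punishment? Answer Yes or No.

Comparing payoff streams over the 5 periods until play realigns: cooperate → 29(1+β+…+β^4); deviate → 49 + 14(β+…+β^4).
Cooperation is sustained iff (29−14)(β+…+β^4) ≥ 49−29.
β+…+β^4 = 5/7·(1−(5/7)^4)/(1−5/7) = 1.8492, and (49−29)/(29−14) = 1.3333.
1.8492 ≥ 1.3333, so cooperation is sustainable.

Yes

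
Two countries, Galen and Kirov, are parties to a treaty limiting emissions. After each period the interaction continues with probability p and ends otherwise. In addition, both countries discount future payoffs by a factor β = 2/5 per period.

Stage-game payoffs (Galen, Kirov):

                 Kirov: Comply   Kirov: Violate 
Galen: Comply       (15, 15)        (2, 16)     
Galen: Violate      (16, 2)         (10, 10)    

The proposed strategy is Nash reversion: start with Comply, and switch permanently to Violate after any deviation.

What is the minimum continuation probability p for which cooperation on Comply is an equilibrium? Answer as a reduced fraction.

5/12

With continuation probability p and discount β, the effective per-period discount factor is βp.
Grim-trigger IC: βp ≥ (16−15)/(16−10) = 1/6.
So p ≥ (1/6)/(2/5) = 5/12.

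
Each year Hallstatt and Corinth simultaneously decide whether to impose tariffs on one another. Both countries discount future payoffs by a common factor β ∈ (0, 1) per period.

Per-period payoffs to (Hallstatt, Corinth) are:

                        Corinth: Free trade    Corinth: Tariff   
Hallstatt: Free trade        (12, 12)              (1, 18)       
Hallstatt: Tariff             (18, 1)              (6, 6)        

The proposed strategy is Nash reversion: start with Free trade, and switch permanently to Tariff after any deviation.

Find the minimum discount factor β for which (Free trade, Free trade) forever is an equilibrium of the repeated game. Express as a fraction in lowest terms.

1/2

Cooperation forever yields 12 each period: 12/(1−β).
Deviating yields 18 once, then 6 forever: 18 + 6β/(1−β).
No profitable deviation requires 12/(1−β) ≥ 18 + 6β/(1−β).
Multiplying by (1−β): 12 ≥ 18(1−β) + 6β = 18 − 12β.
So 12β ≥ 6, i.e. β ≥ 6/12 = 1/2.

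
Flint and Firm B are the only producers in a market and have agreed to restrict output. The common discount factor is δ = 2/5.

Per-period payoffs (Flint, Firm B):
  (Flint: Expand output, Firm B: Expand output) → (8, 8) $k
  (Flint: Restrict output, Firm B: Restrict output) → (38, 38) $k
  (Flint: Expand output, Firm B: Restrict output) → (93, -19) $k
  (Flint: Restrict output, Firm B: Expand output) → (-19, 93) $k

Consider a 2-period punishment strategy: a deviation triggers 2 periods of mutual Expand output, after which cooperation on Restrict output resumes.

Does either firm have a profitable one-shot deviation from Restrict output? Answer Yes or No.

Yes

IC: δ+…+δ^2 ≥ (93−38)/(38−8) = 11/6.
At δ = 2/5: partial sum = 0.5600 < 1.8333. Cooperation not sustainable.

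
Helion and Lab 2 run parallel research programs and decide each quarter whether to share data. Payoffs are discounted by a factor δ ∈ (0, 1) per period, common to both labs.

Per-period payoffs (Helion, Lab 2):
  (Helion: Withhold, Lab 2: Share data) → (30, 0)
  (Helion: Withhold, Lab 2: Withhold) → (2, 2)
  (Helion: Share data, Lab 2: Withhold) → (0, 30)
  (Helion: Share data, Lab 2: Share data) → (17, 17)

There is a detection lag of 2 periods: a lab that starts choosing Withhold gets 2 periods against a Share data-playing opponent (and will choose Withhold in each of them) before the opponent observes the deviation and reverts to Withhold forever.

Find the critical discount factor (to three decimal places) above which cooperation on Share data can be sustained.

0.681

The best deviation is to choose Withhold for all 2 undetected periods, earning 30 each, then 2 forever once detected.
Deviation value: 30(1−δ^2)/(1−δ) + 2δ^2/(1−δ); cooperation value: 17/(1−δ).
IC: 17 ≥ 30(1−δ^2) + 2δ^2 = 30 − 28δ^2.
So δ^2 ≥ 13/28, giving δ ≥ (13/28)^(1/2) ≈ 0.681.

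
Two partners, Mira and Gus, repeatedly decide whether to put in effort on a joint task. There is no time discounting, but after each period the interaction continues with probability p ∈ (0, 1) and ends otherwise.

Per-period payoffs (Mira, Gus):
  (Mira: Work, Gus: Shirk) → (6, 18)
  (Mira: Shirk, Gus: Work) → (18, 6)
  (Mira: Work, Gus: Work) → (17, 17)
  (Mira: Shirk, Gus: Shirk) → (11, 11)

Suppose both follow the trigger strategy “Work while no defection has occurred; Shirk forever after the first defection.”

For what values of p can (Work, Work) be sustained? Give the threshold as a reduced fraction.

1/7

With no time discounting, the continuation probability p plays the role of the discount factor.
Grim-trigger IC: 17/(1−p) ≥ 18 + 11p/(1−p) ⇒ p ≥ (18−17)/(18−11) = 1/7.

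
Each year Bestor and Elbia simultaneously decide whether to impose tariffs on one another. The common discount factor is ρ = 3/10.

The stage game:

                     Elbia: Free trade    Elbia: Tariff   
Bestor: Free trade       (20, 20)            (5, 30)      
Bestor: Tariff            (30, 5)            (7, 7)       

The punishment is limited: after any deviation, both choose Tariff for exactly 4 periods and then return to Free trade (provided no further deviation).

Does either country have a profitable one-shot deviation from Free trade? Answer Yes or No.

Yes

Comparing payoff streams over the 5 periods until play realigns: cooperate → 20(1+ρ+…+ρ^4); deviate → 30 + 7(ρ+…+ρ^4).
Cooperation is sustained iff (20−7)(ρ+…+ρ^4) ≥ 30−20.
ρ+…+ρ^4 = 3/10·(1−(3/10)^4)/(1−3/10) = 0.4251, and (30−20)/(20−7) = 0.7692.
0.4251 < 0.7692, so cooperation is not sustainable.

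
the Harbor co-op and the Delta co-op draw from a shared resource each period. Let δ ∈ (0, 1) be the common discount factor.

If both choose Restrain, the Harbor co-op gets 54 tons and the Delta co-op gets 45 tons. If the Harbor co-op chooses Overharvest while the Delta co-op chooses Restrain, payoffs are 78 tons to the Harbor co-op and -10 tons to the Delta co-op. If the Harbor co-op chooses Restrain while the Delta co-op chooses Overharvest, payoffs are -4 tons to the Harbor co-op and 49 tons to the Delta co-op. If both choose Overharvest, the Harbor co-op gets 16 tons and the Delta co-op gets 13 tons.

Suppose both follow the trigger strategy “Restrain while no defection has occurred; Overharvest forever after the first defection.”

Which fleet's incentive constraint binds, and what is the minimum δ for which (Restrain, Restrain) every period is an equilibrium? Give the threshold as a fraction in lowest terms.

the Harbor co-op; δ ≥ 12/31

the Harbor co-op: cooperation gives 54 each period; deviation gives 78 once then 16 forever.
  54/(1−δ) ≥ 78 + 16δ/(1−δ) ⇒ δ ≥ 24/62 = 12/31.
the Delta co-op: cooperation gives 45 each period; deviation gives 49 once then 13 forever.
  δ ≥ 4/36 = 1/9.
Both must hold, so the binding constraint is the Harbor co-op's: δ ≥ 12/31.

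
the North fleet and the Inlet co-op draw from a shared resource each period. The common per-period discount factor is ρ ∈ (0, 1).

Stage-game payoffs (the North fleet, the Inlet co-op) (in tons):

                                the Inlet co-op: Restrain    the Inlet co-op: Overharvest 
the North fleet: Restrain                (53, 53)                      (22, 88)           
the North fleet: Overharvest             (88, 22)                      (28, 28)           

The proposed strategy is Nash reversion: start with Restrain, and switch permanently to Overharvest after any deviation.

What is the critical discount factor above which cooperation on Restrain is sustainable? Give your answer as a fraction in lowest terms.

7/12

Under grim trigger the critical discount factor is (T−C)/(T−P) with T = 88, C = 53, P = 28.
ρ* = (88−53)/(88−28) = 35/60 = 7/12.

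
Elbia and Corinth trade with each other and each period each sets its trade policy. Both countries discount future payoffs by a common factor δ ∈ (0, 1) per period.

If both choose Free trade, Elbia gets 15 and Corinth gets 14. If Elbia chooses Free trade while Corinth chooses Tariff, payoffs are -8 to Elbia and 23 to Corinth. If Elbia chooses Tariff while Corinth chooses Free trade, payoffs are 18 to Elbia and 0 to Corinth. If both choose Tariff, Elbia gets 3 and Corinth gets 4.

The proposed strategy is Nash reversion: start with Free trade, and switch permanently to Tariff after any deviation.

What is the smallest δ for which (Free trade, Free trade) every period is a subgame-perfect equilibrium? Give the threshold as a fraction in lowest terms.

9/19

For Elbia: deviation gain 18−15 = 3, per-period punishment loss 15−3 = 12. IC gives δ ≥ 3/15 = 1/5.
For Corinth: gain 9, loss 10 per period, so δ ≥ 9/19.
The tighter constraint is Corinth's, so cooperation needs δ ≥ 9/19.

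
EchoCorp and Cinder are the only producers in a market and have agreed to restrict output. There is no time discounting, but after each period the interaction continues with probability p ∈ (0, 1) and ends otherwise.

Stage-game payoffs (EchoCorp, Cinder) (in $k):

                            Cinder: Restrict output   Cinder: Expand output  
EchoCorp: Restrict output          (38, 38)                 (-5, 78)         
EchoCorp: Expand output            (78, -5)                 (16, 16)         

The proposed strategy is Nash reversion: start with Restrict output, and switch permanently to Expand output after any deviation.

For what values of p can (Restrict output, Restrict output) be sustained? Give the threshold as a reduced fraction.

Expected cooperation value is 38 + p·38 + p²·38 + … = 38/(1−p); deviation gives 78 + p·16/(1−p).
38 ≥ 78(1−p) + 16p ⇒ 62p ≥ 40 ⇒ p ≥ 40/62 = 20/31.

20/31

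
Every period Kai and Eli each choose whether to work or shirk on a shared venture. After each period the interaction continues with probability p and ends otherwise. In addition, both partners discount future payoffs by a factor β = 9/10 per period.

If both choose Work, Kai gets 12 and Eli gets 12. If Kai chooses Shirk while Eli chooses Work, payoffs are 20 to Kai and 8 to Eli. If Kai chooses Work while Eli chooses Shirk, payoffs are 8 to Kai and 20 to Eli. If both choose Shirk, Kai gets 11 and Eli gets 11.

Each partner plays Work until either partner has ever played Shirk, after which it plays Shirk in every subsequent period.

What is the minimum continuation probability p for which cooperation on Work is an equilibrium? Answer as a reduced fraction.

80/81

Expected continuation weight on next period's payoff is β·p = 9/10·p, which plays the role of the discount factor.
Cooperation requires 9/10·p ≥ (20−12)/(20−11) = 8/9, hence p ≥ 80/81.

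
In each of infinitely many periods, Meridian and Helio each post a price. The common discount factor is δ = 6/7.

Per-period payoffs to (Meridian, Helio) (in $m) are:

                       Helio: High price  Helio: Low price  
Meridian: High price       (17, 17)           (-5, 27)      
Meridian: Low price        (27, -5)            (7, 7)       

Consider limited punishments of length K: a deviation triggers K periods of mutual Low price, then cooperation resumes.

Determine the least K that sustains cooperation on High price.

2

No profitable deviation requires (17−7)(δ+…+δ^K) ≥ 27−17, i.e. δ+…+δ^K ≥ 1 ≈ 1.0000.
With δ = 6/7, the partial sums are K=1: 0.8571, K=2: 1.5918.
K = 2 is the first length at which the sum reaches 1.0000.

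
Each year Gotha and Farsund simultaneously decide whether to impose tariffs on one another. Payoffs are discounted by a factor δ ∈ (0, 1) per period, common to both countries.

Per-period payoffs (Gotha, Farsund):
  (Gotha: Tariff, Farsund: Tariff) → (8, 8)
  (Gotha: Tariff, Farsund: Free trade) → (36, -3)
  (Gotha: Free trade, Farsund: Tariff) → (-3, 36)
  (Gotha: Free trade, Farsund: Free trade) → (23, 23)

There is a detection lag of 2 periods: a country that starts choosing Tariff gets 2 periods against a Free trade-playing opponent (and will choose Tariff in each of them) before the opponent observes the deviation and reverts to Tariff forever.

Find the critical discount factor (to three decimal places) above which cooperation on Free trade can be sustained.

0.681

Deviating for the 2 undetected periods gains 36−23 = 13 per period over cooperation, then loses 23−8 = 15 per period forever once punishment starts.
Gain: 13(1 + δ + … + δ^1); loss: 15·δ^2/(1−δ).
No profitable deviation ⇔ 13(1−δ^2) ≤ 15·δ^2, i.e. δ^2 ≥ 13/(13+15) = 13/28.
Hence δ ≥ (13/28)^(1/2) ≈ 0.681.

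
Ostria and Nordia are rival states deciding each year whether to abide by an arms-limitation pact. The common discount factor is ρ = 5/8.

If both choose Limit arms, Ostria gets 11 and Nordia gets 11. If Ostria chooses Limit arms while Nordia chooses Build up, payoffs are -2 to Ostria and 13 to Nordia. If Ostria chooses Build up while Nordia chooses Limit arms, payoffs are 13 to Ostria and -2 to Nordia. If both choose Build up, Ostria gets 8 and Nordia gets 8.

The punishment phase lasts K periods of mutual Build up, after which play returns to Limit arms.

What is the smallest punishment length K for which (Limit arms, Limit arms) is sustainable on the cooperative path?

No profitable deviation requires (11−8)(ρ+…+ρ^K) ≥ 13−11, i.e. ρ+…+ρ^K ≥ 2/3 ≈ 0.6667.
With ρ = 5/8, the partial sums are K=1: 0.6250, K=2: 1.0156.
K = 2 is the first length at which the sum reaches 0.6667.

2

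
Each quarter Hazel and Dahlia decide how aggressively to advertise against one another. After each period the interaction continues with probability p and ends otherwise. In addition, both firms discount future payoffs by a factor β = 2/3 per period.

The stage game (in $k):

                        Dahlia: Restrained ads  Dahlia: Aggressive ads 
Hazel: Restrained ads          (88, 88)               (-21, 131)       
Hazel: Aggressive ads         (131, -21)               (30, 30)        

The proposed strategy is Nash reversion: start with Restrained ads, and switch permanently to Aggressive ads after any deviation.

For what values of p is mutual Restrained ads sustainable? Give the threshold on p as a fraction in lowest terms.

Expected continuation weight on next period's payoff is β·p = 2/3·p, which plays the role of the discount factor.
Cooperation requires 2/3·p ≥ (131−88)/(131−30) = 43/101, hence p ≥ 129/202.

129/202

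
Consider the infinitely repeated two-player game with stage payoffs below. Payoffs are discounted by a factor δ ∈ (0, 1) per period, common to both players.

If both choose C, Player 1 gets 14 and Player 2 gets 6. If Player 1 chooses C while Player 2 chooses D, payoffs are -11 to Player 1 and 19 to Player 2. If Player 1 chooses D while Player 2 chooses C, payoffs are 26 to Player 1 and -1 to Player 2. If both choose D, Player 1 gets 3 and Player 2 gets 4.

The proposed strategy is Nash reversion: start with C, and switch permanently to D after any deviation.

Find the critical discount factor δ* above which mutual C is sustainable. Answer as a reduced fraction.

13/15

Player 1: cooperation gives 14 each period; deviation gives 26 once then 3 forever.
  14/(1−δ) ≥ 26 + 3δ/(1−δ) ⇒ δ ≥ 12/23.
Player 2: cooperation gives 6 each period; deviation gives 19 once then 4 forever.
  δ ≥ 13/15.
Both must hold, so the binding constraint is Player 2's: δ ≥ 13/15.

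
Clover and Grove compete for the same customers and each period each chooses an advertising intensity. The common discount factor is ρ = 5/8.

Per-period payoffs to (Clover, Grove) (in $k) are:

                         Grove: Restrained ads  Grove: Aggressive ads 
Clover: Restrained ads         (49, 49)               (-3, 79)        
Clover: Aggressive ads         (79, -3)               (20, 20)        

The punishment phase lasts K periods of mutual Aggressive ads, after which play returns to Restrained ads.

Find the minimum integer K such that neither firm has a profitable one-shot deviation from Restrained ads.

3

IC: ρ(1−ρ^K)/(1−ρ) ≥ (79−49)/(49−20) = 30/29.
With ρ = 5/8: need 1 − ρ^K ≥ 30/29·(1−5/8)/(5/8), i.e. ρ^K ≤ 0.3793.
Since (5/8)^2 = 0.3906 and (5/8)^3 = 0.2441, the smallest such K is 3.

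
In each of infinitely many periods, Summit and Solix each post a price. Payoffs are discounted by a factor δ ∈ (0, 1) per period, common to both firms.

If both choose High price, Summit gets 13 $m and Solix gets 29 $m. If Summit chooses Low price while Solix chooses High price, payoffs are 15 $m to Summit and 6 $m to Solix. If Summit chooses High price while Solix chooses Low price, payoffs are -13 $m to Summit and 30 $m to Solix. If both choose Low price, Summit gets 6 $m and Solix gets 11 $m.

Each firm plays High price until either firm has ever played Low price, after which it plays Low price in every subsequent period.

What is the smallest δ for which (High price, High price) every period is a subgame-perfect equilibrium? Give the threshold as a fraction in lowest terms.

2/9

For Summit: deviation gain 15−13 = 2, per-period punishment loss 13−6 = 7. IC gives δ ≥ 2/9.
For Solix: gain 1, loss 18 per period, so δ ≥ 1/19.
The tighter constraint is Summit's, so cooperation needs δ ≥ 2/9.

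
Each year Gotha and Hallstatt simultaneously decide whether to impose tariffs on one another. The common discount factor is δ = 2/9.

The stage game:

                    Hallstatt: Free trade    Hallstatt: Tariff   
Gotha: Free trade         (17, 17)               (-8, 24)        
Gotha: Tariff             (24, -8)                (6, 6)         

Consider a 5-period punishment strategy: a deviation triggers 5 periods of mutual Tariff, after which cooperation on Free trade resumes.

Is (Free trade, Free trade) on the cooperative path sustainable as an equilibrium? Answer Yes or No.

No

Comparing payoff streams over the 6 periods until play realigns: cooperate → 17(1+δ+…+δ^5); deviate → 24 + 6(δ+…+δ^5).
Cooperation is sustained iff (17−6)(δ+…+δ^5) ≥ 24−17.
δ+…+δ^5 = 2/9·(1−(2/9)^5)/(1−2/9) = 0.2856, and (24−17)/(17−6) = 0.6364.
0.2856 < 0.6364, so cooperation is not sustainable.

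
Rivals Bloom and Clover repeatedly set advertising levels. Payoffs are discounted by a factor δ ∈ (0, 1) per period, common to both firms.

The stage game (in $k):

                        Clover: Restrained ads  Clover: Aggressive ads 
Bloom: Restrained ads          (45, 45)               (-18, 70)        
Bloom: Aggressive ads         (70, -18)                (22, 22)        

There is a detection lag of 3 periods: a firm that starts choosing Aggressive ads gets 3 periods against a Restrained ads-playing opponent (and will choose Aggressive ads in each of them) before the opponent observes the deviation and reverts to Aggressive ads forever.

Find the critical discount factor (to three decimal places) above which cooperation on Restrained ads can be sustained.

The best deviation is to choose Aggressive ads for all 3 undetected periods, earning 70 each, then 22 forever once detected.
Deviation value: 70(1−δ^3)/(1−δ) + 22δ^3/(1−δ); cooperation value: 45/(1−δ).
IC: 45 ≥ 70(1−δ^3) + 22δ^3 = 70 − 48δ^3.
So δ^3 ≥ 25/48, giving δ ≥ (25/48)^(1/3) ≈ 0.805.

0.805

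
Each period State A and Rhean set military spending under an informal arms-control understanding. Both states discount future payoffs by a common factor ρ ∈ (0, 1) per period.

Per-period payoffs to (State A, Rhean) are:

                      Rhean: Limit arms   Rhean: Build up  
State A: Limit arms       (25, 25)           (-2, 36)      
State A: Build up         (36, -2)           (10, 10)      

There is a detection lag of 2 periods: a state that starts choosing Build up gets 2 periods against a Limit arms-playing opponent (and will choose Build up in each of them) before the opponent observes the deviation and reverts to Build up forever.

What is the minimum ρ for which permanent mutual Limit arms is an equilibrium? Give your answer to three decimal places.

The best deviation is to choose Build up for all 2 undetected periods, earning 36 each, then 10 forever once detected.
Deviation value: 36(1−ρ^2)/(1−ρ) + 10ρ^2/(1−ρ); cooperation value: 25/(1−ρ).
IC: 25 ≥ 36(1−ρ^2) + 10ρ^2 = 36 − 26ρ^2.
So ρ^2 ≥ 11/26, giving ρ ≥ (11/26)^(1/2) ≈ 0.650.

0.650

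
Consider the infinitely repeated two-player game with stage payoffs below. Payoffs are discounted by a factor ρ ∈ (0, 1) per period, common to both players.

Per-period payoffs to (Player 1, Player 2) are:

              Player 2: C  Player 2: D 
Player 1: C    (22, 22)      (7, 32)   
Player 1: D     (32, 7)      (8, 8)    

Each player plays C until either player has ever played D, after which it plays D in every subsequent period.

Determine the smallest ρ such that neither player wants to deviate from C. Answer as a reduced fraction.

Under grim trigger the critical discount factor is (T−C)/(T−P) with T = 32, C = 22, P = 8.
ρ* = (32−22)/(32−8) = 10/24 = 5/12.

5/12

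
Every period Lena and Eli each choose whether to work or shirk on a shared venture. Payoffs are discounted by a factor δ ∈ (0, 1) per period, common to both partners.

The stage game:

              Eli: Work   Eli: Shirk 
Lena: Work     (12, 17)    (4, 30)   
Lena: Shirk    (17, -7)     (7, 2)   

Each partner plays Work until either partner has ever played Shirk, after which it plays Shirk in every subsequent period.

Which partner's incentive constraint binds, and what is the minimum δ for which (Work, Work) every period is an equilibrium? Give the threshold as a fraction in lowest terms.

Lena; δ ≥ 1/2

Lena: cooperation gives 12 each period; deviation gives 17 once then 7 forever.
  12/(1−δ) ≥ 17 + 7δ/(1−δ) ⇒ δ ≥ 5/10 = 1/2.
Eli: cooperation gives 17 each period; deviation gives 30 once then 2 forever.
  δ ≥ 13/28.
Both must hold, so the binding constraint is Lena's: δ ≥ 1/2.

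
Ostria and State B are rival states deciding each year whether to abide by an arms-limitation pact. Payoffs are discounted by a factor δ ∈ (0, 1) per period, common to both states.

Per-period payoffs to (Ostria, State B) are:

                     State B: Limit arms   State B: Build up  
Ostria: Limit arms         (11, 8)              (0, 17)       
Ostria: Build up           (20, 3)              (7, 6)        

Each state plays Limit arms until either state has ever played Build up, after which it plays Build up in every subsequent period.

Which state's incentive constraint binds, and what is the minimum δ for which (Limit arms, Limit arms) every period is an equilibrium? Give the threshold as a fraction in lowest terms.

Ostria's threshold: (20−11)/(20−7) = 9/13.
State B's threshold: (17−8)/(17−6) = 9/11.
9/13 < 9/11, so State B binds and δ* = 9/11.

State B; δ ≥ 9/11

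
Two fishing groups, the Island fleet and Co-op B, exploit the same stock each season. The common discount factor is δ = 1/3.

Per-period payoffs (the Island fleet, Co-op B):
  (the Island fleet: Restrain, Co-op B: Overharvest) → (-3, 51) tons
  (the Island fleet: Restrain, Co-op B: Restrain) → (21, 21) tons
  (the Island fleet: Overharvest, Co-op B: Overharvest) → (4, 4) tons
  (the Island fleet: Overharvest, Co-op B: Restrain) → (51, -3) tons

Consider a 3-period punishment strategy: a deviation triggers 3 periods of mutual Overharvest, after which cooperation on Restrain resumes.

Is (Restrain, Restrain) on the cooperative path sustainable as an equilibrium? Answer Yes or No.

No

Comparing payoff streams over the 4 periods until play realigns: cooperate → 21(1+δ+…+δ^3); deviate → 51 + 4(δ+…+δ^3).
Cooperation is sustained iff (21−4)(δ+…+δ^3) ≥ 51−21.
δ+…+δ^3 = 1/3·(1−(1/3)^3)/(1−1/3) = 0.4815, and (51−21)/(21−4) = 1.7647.
0.4815 < 1.7647, so cooperation is not sustainable.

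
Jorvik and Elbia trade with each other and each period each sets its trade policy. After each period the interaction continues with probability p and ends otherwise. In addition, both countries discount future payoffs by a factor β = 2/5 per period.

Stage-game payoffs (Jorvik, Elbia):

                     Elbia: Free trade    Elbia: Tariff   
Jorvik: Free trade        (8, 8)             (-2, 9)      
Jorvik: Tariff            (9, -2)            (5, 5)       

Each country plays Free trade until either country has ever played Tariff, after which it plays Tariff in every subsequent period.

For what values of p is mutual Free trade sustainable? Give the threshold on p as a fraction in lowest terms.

Expected continuation weight on next period's payoff is β·p = 2/5·p, which plays the role of the discount factor.
Cooperation requires 2/5·p ≥ (9−8)/(9−5) = 1/4, hence p ≥ 5/8.

5/8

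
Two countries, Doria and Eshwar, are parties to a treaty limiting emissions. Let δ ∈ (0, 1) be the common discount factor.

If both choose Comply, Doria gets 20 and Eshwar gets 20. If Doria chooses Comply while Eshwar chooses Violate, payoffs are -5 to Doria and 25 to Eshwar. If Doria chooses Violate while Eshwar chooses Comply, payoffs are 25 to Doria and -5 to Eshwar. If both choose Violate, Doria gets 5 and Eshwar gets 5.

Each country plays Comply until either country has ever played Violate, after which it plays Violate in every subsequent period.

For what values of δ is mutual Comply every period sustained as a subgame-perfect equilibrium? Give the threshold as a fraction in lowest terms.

1/4

Under grim trigger the critical discount factor is (T−C)/(T−P) with T = 25, C = 20, P = 5.
δ* = (25−20)/(25−5) = 5/20 = 1/4.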